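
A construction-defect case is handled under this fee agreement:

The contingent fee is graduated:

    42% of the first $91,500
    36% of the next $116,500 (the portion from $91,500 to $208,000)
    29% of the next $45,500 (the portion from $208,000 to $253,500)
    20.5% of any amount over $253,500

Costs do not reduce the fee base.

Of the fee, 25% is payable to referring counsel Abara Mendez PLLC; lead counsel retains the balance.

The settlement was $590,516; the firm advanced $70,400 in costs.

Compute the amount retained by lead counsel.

$121,989.96

Fee base is the gross recovery, $590,516; costs are reimbursed separately.
First $91,500 at 42% = $38,430.00
Next $116,500 at 36% = $41,940.00
Next $45,500 at 29% = $13,195.00
Remaining $337,016 at 20.5% = $69,088.28
Fee: $38,430.00 + $41,940.00 + $13,195.00 + $69,088.28 = $162,653.28
Referral share: 25% of $162,653.28 = $40,663.32; lead counsel retains $162,653.28 − $40,663.32 = $121,989.96.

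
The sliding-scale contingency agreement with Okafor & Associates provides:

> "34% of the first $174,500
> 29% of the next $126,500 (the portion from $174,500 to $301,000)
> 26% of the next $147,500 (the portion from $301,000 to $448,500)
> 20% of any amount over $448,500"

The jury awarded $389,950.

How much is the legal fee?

$119,142.00

First $174,500 at 34% = $59,330.00
Next $126,500 at 29% = $36,685.00
Remaining $88,950 at 26% = $23,127.00
Fee: $59,330.00 + $36,685.00 + $23,127.00 = $119,142.00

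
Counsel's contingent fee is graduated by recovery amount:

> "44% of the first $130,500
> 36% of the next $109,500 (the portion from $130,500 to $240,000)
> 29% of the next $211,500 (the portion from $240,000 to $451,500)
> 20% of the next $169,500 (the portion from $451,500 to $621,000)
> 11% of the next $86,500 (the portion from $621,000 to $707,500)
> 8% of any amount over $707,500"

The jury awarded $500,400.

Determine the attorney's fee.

$167,955.00

First $130,500 at 44% = $57,420.00
Next $109,500 at 36% = $39,420.00
Next $211,500 at 29% = $61,335.00
Remaining $48,900 at 20% = $9,780.00
Fee: $57,420.00 + $39,420.00 + $61,335.00 + $9,780.00 = $167,955.00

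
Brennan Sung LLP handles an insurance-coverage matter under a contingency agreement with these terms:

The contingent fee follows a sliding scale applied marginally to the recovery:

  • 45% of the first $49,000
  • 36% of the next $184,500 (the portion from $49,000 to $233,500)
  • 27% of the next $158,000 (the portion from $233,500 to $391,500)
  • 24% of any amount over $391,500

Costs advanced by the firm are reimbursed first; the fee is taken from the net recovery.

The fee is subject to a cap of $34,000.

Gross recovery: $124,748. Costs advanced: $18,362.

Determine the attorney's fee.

Fee base (net of costs): $124,748 − $18,362 = $106,386
First $49,000 at 45% = $22,050.00
Remaining $57,386 at 36% = $20,658.96
Fee: $22,050.00 + $20,658.96 = $42,708.96
$42,708.96 exceeds the $34,000 cap, so the fee is capped at $34,000.00.

$34,000.00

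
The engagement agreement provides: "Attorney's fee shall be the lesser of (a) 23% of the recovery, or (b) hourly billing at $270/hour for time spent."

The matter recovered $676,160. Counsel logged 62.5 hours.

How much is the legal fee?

$16,875.00

(a) 23% of $676,160 = $155,516.80
(b) 62.5 × $270 = $16,875.00
The lesser is (b): $16,875.00.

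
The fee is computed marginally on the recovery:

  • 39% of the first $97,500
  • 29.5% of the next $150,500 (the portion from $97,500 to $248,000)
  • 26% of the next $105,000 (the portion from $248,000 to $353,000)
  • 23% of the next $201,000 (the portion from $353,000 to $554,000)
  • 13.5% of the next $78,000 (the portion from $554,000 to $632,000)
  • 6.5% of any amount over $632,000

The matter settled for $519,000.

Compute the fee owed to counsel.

$147,902.50

First $97,500 at 39% = $38,025.00
Next $150,500 at 29.5% = $44,397.50
Next $105,000 at 26% = $27,300.00
Remaining $166,000 at 23% = $38,180.00
Fee: $38,025.00 + $44,397.50 + $27,300.00 + $38,180.00 = $147,902.50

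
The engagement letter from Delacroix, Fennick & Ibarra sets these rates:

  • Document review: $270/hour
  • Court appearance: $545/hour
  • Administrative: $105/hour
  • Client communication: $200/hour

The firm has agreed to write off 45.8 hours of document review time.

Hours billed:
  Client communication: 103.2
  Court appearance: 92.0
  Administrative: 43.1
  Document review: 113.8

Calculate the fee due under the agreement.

$93,665.50

Document review: 113.8 × $270 = $30,726.00
Court appearance: 92.0 × $545 = $50,140.00
Administrative: 43.1 × $105 = $4,525.50
Client communication: 103.2 × $200 = $20,640.00
Subtotal: $106,031.50
Write-off: 45.8 × $270 = $12,366.00
Total: $106,031.50 − $12,366.00 = $93,665.50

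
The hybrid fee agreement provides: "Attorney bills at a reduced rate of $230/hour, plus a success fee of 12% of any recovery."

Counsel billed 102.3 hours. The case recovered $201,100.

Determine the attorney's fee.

$47,661.00

Hourly: 102.3 × $230 = $23,529.00
Success fee: 12% of $201,100 = $24,132.00
Total: $23,529.00 + $24,132.00 = $47,661.00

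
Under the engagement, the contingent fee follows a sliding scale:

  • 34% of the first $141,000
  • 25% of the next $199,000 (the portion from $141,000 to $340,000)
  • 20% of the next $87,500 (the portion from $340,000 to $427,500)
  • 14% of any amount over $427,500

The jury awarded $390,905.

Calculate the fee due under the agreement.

First $141,000 at 34% = $47,940.00
Next $199,000 at 25% = $49,750.00
Remaining $50,905 at 20% = $10,181.00
Fee: $47,940.00 + $49,750.00 + $10,181.00 = $107,871.00

$107,871.00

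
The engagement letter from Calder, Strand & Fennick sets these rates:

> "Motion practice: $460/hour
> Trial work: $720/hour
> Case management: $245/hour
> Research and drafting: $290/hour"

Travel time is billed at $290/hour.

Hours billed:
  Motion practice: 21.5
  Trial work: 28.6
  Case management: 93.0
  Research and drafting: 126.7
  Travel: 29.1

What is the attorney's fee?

$98,449.00

Motion practice: 21.5 × $460 = $9,890.00
Trial work: 28.6 × $720 = $20,592.00
Case management: 93.0 × $245 = $22,785.00
Research and drafting: 126.7 × $290 = $36,743.00
Subtotal: $9,890.00 + $20,592.00 + $22,785.00 + $36,743.00 = $90,010.00
Travel: 29.1 × $290 = $8,439.00
Total: $90,010.00 + $8,439.00 = $98,449.00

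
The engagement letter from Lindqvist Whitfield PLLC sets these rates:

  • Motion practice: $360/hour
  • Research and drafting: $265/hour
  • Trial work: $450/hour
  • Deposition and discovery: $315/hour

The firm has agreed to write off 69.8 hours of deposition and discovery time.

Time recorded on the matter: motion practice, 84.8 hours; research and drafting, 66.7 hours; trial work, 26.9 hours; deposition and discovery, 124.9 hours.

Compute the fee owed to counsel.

Motion practice: 84.8 × $360 = $30,528.00
Research and drafting: 66.7 × $265 = $17,675.50
Trial work: 26.9 × $450 = $12,105.00
Deposition and discovery: 124.9 × $315 = $39,343.50
Subtotal: $99,652.00
Write-off: 69.8 × $315 = $21,987.00
Total: $99,652.00 − $21,987.00 = $77,665.00

$77,665.00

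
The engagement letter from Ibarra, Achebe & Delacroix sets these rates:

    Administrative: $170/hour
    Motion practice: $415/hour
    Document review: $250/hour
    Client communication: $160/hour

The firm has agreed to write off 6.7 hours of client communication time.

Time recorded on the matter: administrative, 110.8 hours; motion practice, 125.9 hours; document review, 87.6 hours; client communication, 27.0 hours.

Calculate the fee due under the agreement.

$96,232.50

Administrative: 110.8 × $170 = $18,836.00
Motion practice: 125.9 × $415 = $52,248.50
Document review: 87.6 × $250 = $21,900.00
Client communication: 27.0 × $160 = $4,320.00
Subtotal: $97,304.50
Write-off: 6.7 × $160 = $1,072.00
Total: $97,304.50 − $1,072.00 = $96,232.50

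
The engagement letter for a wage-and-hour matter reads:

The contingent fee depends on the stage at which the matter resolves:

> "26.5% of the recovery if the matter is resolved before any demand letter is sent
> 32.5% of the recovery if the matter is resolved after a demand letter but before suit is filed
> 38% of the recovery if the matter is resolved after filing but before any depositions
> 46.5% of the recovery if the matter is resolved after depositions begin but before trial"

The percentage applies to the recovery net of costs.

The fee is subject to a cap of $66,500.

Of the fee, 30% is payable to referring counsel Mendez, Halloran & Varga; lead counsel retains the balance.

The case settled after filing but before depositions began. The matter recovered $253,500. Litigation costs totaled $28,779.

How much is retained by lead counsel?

Fee base (net of costs): $253,500 − $28,779 = $224,721
The matter settled after filing but before depositions began, so the 38% rate applies.
$224,721 × 38% = $85,393.98
$85,393.98 exceeds the $66,500 cap, so the fee is capped at $66,500.00.
Referral share: 30% of $66,500.00 = $19,950.00; lead counsel retains $66,500.00 − $19,950.00 = $46,550.00.

$46,550.00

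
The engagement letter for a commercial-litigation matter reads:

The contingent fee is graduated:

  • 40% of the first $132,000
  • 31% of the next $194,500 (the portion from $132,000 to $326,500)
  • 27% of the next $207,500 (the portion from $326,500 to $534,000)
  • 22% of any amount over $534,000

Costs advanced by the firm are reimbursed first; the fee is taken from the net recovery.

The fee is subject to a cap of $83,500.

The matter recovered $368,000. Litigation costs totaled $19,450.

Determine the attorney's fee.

$83,500.00

Fee base (net of costs): $368,000 − $19,450 = $348,550
First $132,000 at 40% = $52,800.00
Next $194,500 at 31% = $60,295.00
Remaining $22,050 at 27% = $5,953.50
Fee: $52,800.00 + $60,295.00 + $5,953.50 = $119,048.50
$119,048.50 exceeds the $83,500 cap, so the fee is capped at $83,500.00.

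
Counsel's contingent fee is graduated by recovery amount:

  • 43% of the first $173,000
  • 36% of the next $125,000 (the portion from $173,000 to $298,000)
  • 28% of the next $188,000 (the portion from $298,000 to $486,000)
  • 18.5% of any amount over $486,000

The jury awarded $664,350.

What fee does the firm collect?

First $173,000 at 43% = $74,390.00
Next $125,000 at 36% = $45,000.00
Next $188,000 at 28% = $52,640.00
Remaining $178,350 at 18.5% = $32,994.75
Fee: $74,390.00 + $45,000.00 + $52,640.00 + $32,994.75 = $205,024.75

$205,024.75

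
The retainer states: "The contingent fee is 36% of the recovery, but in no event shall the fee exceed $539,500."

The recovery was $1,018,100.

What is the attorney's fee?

36% of $1,018,100 = $366,516.00
That is under the $539,500 cap.

$366,516.00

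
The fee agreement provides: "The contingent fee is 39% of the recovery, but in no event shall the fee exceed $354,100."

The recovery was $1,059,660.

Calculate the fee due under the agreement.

39% of $1,059,660 = $413,267.40
That exceeds the $354,100 cap, so the fee is capped at $354,100.

$354,100.00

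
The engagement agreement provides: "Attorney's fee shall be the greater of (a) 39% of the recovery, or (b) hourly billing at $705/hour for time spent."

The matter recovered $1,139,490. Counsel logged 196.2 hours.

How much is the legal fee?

$444,401.10

(a) 39% of $1,139,490 = $444,401.10
(b) 196.2 × $705 = $138,321.00
The greater is (a): $444,401.10.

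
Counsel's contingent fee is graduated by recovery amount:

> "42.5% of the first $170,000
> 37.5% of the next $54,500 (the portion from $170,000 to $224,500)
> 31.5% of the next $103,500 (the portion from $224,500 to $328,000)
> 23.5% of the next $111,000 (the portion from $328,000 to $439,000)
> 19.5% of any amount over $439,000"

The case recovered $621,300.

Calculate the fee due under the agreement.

$186,923.50

First $170,000 at 42.5% = $72,250.00
Next $54,500 at 37.5% = $20,437.50
Next $103,500 at 31.5% = $32,602.50
Next $111,000 at 23.5% = $26,085.00
Remaining $182,300 at 19.5% = $35,548.50
Fee: $72,250.00 + $20,437.50 + $32,602.50 + $26,085.00 + $35,548.50 = $186,923.50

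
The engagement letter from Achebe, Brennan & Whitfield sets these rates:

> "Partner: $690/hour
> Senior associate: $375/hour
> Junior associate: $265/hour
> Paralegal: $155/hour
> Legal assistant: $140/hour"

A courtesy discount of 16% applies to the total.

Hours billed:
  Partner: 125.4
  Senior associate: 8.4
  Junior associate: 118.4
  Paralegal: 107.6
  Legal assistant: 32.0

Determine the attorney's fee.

$119,456.40

Partner: 125.4 × $690 = $86,526.00
Senior associate: 8.4 × $375 = $3,150.00
Junior associate: 118.4 × $265 = $31,376.00
Paralegal: 107.6 × $155 = $16,678.00
Legal assistant: 32.0 × $140 = $4,480.00
Subtotal: $142,210.00
Less 16% discount: −$22,753.60
Total: $142,210.00 − $22,753.60 = $119,456.40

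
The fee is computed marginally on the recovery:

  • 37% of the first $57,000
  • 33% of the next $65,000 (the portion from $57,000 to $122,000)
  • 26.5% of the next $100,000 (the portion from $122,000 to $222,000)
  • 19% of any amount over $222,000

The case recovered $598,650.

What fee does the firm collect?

$140,603.50

First $57,000 at 37% = $21,090.00
Next $65,000 at 33% = $21,450.00
Next $100,000 at 26.5% = $26,500.00
Remaining $376,650 at 19% = $71,563.50
Fee: $21,090.00 + $21,450.00 + $26,500.00 + $71,563.50 = $140,603.50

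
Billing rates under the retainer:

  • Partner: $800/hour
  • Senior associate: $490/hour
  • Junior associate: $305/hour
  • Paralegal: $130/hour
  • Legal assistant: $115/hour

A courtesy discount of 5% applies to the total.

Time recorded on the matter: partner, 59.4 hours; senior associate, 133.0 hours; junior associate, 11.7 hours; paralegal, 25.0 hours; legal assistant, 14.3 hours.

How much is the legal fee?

$115,095.35

Partner: 59.4 × $800 = $47,520.00
Senior associate: 133.0 × $490 = $65,170.00
Junior associate: 11.7 × $305 = $3,568.50
Paralegal: 25.0 × $130 = $3,250.00
Legal assistant: 14.3 × $115 = $1,644.50
Subtotal: $121,153.00
Less 5% discount: −$6,057.65
Total: $121,153.00 − $6,057.65 = $115,095.35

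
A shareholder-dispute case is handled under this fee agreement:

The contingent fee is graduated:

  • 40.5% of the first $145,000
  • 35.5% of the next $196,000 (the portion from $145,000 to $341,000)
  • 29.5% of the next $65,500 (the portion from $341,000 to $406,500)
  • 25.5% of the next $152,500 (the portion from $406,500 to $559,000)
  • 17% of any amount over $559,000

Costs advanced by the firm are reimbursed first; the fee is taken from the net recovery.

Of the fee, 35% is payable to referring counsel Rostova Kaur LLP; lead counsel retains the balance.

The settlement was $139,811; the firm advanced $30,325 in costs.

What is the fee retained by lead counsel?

Fee base (net of costs): $139,811 − $30,325 = $109,486
First $109,486 at 40.5% = $44,341.83
Referral share: 35% of $44,341.83 = $15,519.64; lead counsel retains $44,341.83 − $15,519.64 = $28,822.19.

$28,822.19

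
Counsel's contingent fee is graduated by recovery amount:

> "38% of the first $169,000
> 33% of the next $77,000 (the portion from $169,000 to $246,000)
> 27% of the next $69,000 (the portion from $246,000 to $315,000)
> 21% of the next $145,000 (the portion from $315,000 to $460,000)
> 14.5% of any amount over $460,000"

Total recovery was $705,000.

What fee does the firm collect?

First $169,000 at 38% = $64,220.00
Next $77,000 at 33% = $25,410.00
Next $69,000 at 27% = $18,630.00
Next $145,000 at 21% = $30,450.00
Remaining $245,000 at 14.5% = $35,525.00
Fee: $64,220.00 + $25,410.00 + $18,630.00 + $30,450.00 + $35,525.00 = $174,235.00

$174,235.00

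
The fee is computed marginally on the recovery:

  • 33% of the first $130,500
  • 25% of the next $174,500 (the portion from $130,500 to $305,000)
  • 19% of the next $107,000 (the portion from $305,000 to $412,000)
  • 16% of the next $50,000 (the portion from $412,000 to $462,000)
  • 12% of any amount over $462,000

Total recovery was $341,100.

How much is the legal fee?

First $130,500 at 33% = $43,065.00
Next $174,500 at 25% = $43,625.00
Remaining $36,100 at 19% = $6,859.00
Fee: $43,065.00 + $43,625.00 + $6,859.00 = $93,549.00

$93,549.00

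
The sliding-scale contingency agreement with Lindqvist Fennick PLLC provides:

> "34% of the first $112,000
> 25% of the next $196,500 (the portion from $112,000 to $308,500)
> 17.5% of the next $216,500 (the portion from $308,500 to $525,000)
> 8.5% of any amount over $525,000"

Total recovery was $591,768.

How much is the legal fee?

$130,767.78

First $112,000 at 34% = $38,080.00
Next $196,500 at 25% = $49,125.00
Next $216,500 at 17.5% = $37,887.50
Remaining $66,768 at 8.5% = $5,675.28
Fee: $38,080.00 + $49,125.00 + $37,887.50 + $5,675.28 = $130,767.78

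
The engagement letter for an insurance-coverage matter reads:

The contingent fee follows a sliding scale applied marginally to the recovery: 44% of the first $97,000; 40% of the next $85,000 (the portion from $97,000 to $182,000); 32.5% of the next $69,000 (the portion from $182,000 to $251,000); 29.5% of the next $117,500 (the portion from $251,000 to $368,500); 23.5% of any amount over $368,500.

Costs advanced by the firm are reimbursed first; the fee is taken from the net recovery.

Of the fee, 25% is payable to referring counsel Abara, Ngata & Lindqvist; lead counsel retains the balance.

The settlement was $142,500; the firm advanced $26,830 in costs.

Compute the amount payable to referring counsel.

Fee base (net of costs): $142,500 − $26,830 = $115,670
First $97,000 at 44% = $42,680.00
Remaining $18,670 at 40% = $7,468.00
Fee: $42,680.00 + $7,468.00 = $50,148.00
Referral share: 25% of $50,148.00 = $12,537.00; lead counsel retains $50,148.00 − $12,537.00 = $37,611.00.

$12,537.00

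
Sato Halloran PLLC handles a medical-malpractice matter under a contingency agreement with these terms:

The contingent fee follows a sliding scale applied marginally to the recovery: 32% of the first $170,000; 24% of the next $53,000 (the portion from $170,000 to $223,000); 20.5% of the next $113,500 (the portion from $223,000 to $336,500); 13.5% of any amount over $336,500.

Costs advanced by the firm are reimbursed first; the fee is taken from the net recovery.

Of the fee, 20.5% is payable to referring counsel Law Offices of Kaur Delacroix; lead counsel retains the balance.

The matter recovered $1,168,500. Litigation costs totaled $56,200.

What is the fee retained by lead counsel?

$155,120.80

Fee base (net of costs): $1,168,500 − $56,200 = $1,112,300
First $170,000 at 32% = $54,400.00
Next $53,000 at 24% = $12,720.00
Next $113,500 at 20.5% = $23,267.50
Remaining $775,800 at 13.5% = $104,733.00
Fee: $54,400.00 + $12,720.00 + $23,267.50 + $104,733.00 = $195,120.50
Referral share: 20.5% of $195,120.50 = $39,999.70; lead counsel retains $195,120.50 − $39,999.70 = $155,120.80.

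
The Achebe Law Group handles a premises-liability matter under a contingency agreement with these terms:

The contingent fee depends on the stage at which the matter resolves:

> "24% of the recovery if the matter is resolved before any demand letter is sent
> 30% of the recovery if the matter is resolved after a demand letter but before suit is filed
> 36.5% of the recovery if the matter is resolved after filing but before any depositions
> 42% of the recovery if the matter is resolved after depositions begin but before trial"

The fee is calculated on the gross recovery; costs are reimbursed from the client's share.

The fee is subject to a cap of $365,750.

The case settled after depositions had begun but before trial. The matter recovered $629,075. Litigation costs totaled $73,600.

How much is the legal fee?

Fee base is the gross recovery, $629,075; costs are reimbursed separately.
The matter settled after depositions had begun but before trial, so the 42% rate applies.
$629,075 × 42% = $264,211.50
$264,211.50 is under the $365,750 cap.

$264,211.50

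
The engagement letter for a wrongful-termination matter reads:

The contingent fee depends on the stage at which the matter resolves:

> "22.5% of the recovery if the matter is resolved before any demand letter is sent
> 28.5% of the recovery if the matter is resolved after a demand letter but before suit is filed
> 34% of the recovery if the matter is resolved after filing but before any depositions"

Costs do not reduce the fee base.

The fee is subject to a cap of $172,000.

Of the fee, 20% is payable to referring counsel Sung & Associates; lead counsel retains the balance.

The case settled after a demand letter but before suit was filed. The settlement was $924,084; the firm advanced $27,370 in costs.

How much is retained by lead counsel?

Fee base is the gross recovery, $924,084; costs are reimbursed separately.
The matter settled after a demand letter but before suit was filed, so the 28.5% rate applies.
$924,084 × 28.5% = $263,363.94
$263,363.94 exceeds the $172,000 cap, so the fee is capped at $172,000.00.
Referral share: 20% of $172,000.00 = $34,400.00; lead counsel retains $172,000.00 − $34,400.00 = $137,600.00.

$137,600.00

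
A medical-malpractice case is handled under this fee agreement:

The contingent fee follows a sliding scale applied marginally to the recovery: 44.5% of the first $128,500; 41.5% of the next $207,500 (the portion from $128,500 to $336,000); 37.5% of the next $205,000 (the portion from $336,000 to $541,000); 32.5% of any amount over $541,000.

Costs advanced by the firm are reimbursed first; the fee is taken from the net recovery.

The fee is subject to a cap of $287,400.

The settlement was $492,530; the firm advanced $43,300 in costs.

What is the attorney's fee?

$185,756.25

Fee base (net of costs): $492,530 − $43,300 = $449,230
First $128,500 at 44.5% = $57,182.50
Next $207,500 at 41.5% = $86,112.50
Remaining $113,230 at 37.5% = $42,461.25
Fee: $57,182.50 + $86,112.50 + $42,461.25 = $185,756.25
$185,756.25 is under the $287,400 cap.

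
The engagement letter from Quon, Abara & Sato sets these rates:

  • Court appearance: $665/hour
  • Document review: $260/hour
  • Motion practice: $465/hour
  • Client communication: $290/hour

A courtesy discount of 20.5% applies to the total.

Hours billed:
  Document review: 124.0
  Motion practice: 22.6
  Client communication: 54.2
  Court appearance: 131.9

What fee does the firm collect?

$116,213.50

Court appearance: 131.9 × $665 = $87,713.50
Document review: 124.0 × $260 = $32,240.00
Motion practice: 22.6 × $465 = $10,509.00
Client communication: 54.2 × $290 = $15,718.00
Subtotal: $146,180.50
Less 20.5% discount: −$29,967.00
Total: $146,180.50 − $29,967.00 = $116,213.50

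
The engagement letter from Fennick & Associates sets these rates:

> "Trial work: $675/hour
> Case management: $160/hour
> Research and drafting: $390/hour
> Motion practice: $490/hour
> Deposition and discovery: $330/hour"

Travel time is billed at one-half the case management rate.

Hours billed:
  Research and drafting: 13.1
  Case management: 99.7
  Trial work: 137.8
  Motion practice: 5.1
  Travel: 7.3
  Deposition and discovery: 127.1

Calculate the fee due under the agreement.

$159,102.00

Trial work: 137.8 × $675 = $93,015.00
Case management: 99.7 × $160 = $15,952.00
Research and drafting: 13.1 × $390 = $5,109.00
Motion practice: 5.1 × $490 = $2,499.00
Deposition and discovery: 127.1 × $330 = $41,943.00
Subtotal: $93,015.00 + $15,952.00 + $5,109.00 + $2,499.00 + $41,943.00 = $158,518.00
Travel: 7.3 × ($160 ÷ 2) = 7.3 × $80.00 = $584.00
Total: $158,518.00 + $584.00 = $159,102.00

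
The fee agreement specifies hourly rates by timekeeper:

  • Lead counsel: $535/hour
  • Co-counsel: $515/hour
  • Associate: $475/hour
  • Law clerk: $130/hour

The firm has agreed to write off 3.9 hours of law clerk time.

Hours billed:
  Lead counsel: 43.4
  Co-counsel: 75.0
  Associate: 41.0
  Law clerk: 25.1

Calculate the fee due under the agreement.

Lead counsel: 43.4 × $535 = $23,219.00
Co-counsel: 75.0 × $515 = $38,625.00
Associate: 41.0 × $475 = $19,475.00
Law clerk: 25.1 × $130 = $3,263.00
Subtotal: $84,582.00
Write-off: 3.9 × $130 = $507.00
Total: $84,582.00 − $507.00 = $84,075.00

$84,075.00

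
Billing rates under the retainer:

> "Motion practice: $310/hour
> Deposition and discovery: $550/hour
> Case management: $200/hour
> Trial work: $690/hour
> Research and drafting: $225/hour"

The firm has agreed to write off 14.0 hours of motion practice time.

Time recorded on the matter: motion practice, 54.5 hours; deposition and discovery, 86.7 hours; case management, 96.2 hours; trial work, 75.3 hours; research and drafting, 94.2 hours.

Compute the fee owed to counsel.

Motion practice: 54.5 × $310 = $16,895.00
Deposition and discovery: 86.7 × $550 = $47,685.00
Case management: 96.2 × $200 = $19,240.00
Trial work: 75.3 × $690 = $51,957.00
Research and drafting: 94.2 × $225 = $21,195.00
Subtotal: $156,972.00
Write-off: 14.0 × $310 = $4,340.00
Total: $156,972.00 − $4,340.00 = $152,632.00

$152,632.00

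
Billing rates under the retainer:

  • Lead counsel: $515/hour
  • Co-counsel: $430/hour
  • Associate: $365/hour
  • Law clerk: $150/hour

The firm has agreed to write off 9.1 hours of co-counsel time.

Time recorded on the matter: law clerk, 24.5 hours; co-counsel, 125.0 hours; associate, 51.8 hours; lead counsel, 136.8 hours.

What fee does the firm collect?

Lead counsel: 136.8 × $515 = $70,452.00
Co-counsel: 125.0 × $430 = $53,750.00
Associate: 51.8 × $365 = $18,907.00
Law clerk: 24.5 × $150 = $3,675.00
Subtotal: $146,784.00
Write-off: 9.1 × $430 = $3,913.00
Total: $146,784.00 − $3,913.00 = $142,871.00

$142,871.00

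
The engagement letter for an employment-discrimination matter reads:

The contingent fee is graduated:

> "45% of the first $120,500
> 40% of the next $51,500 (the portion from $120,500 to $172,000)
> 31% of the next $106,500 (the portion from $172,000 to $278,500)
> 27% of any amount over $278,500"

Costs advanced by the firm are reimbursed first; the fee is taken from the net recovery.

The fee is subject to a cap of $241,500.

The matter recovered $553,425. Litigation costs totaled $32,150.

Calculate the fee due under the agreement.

$173,389.25

Fee base (net of costs): $553,425 − $32,150 = $521,275
First $120,500 at 45% = $54,225.00
Next $51,500 at 40% = $20,600.00
Next $106,500 at 31% = $33,015.00
Remaining $242,775 at 27% = $65,549.25
Fee: $54,225.00 + $20,600.00 + $33,015.00 + $65,549.25 = $173,389.25
$173,389.25 is under the $241,500 cap.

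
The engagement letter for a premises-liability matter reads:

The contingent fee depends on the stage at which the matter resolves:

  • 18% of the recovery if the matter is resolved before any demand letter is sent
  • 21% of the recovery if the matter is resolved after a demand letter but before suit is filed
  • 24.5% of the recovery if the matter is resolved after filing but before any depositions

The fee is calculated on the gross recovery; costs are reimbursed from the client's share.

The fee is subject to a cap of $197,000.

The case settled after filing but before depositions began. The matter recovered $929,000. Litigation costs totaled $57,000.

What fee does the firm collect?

$197,000.00

Fee base is the gross recovery, $929,000; costs are reimbursed separately.
The matter settled after filing but before depositions began, so the 24.5% rate applies.
$929,000 × 24.5% = $227,605.00
$227,605.00 exceeds the $197,000 cap, so the fee is capped at $197,000.00.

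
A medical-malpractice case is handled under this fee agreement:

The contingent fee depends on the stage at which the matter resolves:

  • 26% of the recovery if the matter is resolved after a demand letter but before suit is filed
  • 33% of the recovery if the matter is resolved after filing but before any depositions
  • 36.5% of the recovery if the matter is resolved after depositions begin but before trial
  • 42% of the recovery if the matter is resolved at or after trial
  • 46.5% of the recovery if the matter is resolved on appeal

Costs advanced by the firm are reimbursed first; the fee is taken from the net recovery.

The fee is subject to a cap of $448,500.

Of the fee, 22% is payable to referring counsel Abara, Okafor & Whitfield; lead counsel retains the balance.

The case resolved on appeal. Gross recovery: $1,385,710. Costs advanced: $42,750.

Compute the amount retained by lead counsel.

$349,830.00

Fee base (net of costs): $1,385,710 − $42,750 = $1,342,960
The matter resolved on appeal, so the 46.5% rate applies.
$1,342,960 × 46.5% = $624,476.40
$624,476.40 exceeds the $448,500 cap, so the fee is capped at $448,500.00.
Referral share: 22% of $448,500.00 = $98,670.00; lead counsel retains $448,500.00 − $98,670.00 = $349,830.00.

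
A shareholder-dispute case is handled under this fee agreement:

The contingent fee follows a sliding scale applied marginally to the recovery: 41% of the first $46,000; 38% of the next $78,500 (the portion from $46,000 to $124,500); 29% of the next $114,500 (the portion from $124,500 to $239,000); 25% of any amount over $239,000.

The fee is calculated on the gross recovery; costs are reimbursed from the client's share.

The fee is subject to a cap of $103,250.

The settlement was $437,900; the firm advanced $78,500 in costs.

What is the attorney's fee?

Fee base is the gross recovery, $437,900; costs are reimbursed separately.
First $46,000 at 41% = $18,860.00
Next $78,500 at 38% = $29,830.00
Next $114,500 at 29% = $33,205.00
Remaining $198,900 at 25% = $49,725.00
Fee: $18,860.00 + $29,830.00 + $33,205.00 + $49,725.00 = $131,620.00
$131,620.00 exceeds the $103,250 cap, so the fee is capped at $103,250.00.

$103,250.00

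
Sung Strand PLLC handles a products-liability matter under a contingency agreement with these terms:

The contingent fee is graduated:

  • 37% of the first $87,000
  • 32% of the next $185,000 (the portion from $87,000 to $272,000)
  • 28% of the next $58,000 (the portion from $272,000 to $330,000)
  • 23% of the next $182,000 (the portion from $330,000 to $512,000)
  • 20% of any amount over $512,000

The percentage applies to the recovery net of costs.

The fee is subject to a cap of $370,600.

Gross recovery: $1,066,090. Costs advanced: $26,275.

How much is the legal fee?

$255,053.00

Fee base (net of costs): $1,066,090 − $26,275 = $1,039,815
First $87,000 at 37% = $32,190.00
Next $185,000 at 32% = $59,200.00
Next $58,000 at 28% = $16,240.00
Next $182,000 at 23% = $41,860.00
Remaining $527,815 at 20% = $105,563.00
Fee: $32,190.00 + $59,200.00 + $16,240.00 + $41,860.00 + $105,563.00 = $255,053.00
$255,053.00 is under the $370,600 cap.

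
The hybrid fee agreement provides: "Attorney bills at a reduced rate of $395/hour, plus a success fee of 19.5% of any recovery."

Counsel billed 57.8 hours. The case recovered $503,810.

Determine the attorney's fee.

Hourly: 57.8 × $395 = $22,831.00
Success fee: 19.5% of $503,810 = $98,242.95
Total: $22,831.00 + $98,242.95 = $121,073.95

$121,073.95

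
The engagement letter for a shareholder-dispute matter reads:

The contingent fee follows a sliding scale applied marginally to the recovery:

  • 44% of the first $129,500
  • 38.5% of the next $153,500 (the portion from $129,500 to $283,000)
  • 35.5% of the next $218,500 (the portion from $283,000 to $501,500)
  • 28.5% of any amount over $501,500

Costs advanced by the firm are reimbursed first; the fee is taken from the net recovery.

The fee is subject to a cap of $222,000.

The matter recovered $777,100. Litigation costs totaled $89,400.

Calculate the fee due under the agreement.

Fee base (net of costs): $777,100 − $89,400 = $687,700
First $129,500 at 44% = $56,980.00
Next $153,500 at 38.5% = $59,097.50
Next $218,500 at 35.5% = $77,567.50
Remaining $186,200 at 28.5% = $53,067.00
Fee: $56,980.00 + $59,097.50 + $77,567.50 + $53,067.00 = $246,712.00
$246,712.00 exceeds the $222,000 cap, so the fee is capped at $222,000.00.

$222,000.00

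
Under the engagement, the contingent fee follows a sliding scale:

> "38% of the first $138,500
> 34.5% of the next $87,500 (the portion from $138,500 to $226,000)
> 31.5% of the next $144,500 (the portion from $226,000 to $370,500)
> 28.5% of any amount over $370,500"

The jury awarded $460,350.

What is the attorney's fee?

$153,942.25

First $138,500 at 38% = $52,630.00
Next $87,500 at 34.5% = $30,187.50
Next $144,500 at 31.5% = $45,517.50
Remaining $89,850 at 28.5% = $25,607.25
Fee: $52,630.00 + $30,187.50 + $45,517.50 + $25,607.25 = $153,942.25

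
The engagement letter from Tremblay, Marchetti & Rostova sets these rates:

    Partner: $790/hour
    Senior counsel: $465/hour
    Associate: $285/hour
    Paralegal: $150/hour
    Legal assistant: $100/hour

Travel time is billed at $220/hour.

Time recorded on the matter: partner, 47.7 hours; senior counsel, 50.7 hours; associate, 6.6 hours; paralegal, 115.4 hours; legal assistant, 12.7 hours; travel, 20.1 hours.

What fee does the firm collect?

$86,141.50

Partner: 47.7 × $790 = $37,683.00
Senior counsel: 50.7 × $465 = $23,575.50
Associate: 6.6 × $285 = $1,881.00
Paralegal: 115.4 × $150 = $17,310.00
Legal assistant: 12.7 × $100 = $1,270.00
Subtotal: $37,683.00 + $23,575.50 + $1,881.00 + $17,310.00 + $1,270.00 = $81,719.50
Travel: 20.1 × $220 = $4,422.00
Total: $81,719.50 + $4,422.00 = $86,141.50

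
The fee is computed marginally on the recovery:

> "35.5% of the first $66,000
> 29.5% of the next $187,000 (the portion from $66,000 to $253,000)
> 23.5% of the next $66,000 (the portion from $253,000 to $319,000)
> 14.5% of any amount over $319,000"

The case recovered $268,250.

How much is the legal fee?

$82,178.75

First $66,000 at 35.5% = $23,430.00
Next $187,000 at 29.5% = $55,165.00
Remaining $15,250 at 23.5% = $3,583.75
Fee: $23,430.00 + $55,165.00 + $3,583.75 = $82,178.75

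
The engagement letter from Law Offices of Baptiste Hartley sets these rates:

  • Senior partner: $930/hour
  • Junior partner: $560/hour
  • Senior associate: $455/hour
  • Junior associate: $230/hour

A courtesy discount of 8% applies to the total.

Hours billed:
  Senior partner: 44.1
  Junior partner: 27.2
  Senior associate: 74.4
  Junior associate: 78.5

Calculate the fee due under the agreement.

$99,499.84

Senior partner: 44.1 × $930 = $41,013.00
Junior partner: 27.2 × $560 = $15,232.00
Senior associate: 74.4 × $455 = $33,852.00
Junior associate: 78.5 × $230 = $18,055.00
Subtotal: $108,152.00
Less 8% discount: −$8,652.16
Total: $108,152.00 − $8,652.16 = $99,499.84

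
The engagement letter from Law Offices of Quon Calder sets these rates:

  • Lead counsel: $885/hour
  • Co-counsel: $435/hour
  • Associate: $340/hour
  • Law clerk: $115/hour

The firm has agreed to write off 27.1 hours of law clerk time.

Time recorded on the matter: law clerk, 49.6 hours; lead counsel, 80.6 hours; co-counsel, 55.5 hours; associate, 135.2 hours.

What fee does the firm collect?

Lead counsel: 80.6 × $885 = $71,331.00
Co-counsel: 55.5 × $435 = $24,142.50
Associate: 135.2 × $340 = $45,968.00
Law clerk: 49.6 × $115 = $5,704.00
Subtotal: $147,145.50
Write-off: 27.1 × $115 = $3,116.50
Total: $147,145.50 − $3,116.50 = $144,029.00

$144,029.00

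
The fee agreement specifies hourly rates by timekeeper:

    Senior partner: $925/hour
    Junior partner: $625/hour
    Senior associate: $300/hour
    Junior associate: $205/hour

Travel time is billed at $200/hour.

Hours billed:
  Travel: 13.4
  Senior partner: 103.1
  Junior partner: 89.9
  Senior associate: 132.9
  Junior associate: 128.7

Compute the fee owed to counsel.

$220,488.50

Senior partner: 103.1 × $925 = $95,367.50
Junior partner: 89.9 × $625 = $56,187.50
Senior associate: 132.9 × $300 = $39,870.00
Junior associate: 128.7 × $205 = $26,383.50
Subtotal: $95,367.50 + $56,187.50 + $39,870.00 + $26,383.50 = $217,808.50
Travel: 13.4 × $200 = $2,680.00
Total: $217,808.50 + $2,680.00 = $220,488.50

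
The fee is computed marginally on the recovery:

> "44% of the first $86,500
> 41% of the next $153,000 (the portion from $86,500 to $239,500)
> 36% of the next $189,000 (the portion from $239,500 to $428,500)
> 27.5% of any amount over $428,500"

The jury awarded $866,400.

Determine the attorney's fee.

First $86,500 at 44% = $38,060.00
Next $153,000 at 41% = $62,730.00
Next $189,000 at 36% = $68,040.00
Remaining $437,900 at 27.5% = $120,422.50
Fee: $38,060.00 + $62,730.00 + $68,040.00 + $120,422.50 = $289,252.50

$289,252.50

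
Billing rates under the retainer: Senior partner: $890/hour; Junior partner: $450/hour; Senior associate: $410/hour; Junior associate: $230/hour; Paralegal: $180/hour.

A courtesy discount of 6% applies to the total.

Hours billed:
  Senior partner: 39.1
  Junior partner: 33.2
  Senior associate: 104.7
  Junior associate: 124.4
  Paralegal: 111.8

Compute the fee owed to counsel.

$132,917.88

Senior partner: 39.1 × $890 = $34,799.00
Junior partner: 33.2 × $450 = $14,940.00
Senior associate: 104.7 × $410 = $42,927.00
Junior associate: 124.4 × $230 = $28,612.00
Paralegal: 111.8 × $180 = $20,124.00
Subtotal: $141,402.00
Less 6% discount: −$8,484.12
Total: $141,402.00 − $8,484.12 = $132,917.88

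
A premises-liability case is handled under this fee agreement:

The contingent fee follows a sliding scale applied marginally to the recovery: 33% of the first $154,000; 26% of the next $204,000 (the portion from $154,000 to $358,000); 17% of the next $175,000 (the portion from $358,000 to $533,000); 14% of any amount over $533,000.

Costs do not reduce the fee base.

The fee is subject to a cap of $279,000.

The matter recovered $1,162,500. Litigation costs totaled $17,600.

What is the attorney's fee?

Fee base is the gross recovery, $1,162,500; costs are reimbursed separately.
First $154,000 at 33% = $50,820.00
Next $204,000 at 26% = $53,040.00
Next $175,000 at 17% = $29,750.00
Remaining $629,500 at 14% = $88,130.00
Fee: $50,820.00 + $53,040.00 + $29,750.00 + $88,130.00 = $221,740.00
$221,740.00 is under the $279,000 cap.

$221,740.00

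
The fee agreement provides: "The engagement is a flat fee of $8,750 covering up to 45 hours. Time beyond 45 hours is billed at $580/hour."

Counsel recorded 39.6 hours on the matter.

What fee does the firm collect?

39.6 hours is within the 45-hour scope; only the flat fee applies.

$8,750.00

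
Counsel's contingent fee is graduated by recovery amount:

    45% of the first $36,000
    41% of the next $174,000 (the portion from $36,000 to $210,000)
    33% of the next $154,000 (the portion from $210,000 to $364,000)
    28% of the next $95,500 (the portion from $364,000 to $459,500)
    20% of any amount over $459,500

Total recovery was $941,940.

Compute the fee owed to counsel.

First $36,000 at 45% = $16,200.00
Next $174,000 at 41% = $71,340.00
Next $154,000 at 33% = $50,820.00
Next $95,500 at 28% = $26,740.00
Remaining $482,440 at 20% = $96,488.00
Fee: $16,200.00 + $71,340.00 + $50,820.00 + $26,740.00 + $96,488.00 = $261,588.00

$261,588.00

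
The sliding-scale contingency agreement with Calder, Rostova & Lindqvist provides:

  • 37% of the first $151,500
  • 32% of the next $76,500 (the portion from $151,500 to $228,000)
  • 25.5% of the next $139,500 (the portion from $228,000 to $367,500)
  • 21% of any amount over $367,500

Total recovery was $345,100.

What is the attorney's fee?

First $151,500 at 37% = $56,055.00
Next $76,500 at 32% = $24,480.00
Remaining $117,100 at 25.5% = $29,860.50
Fee: $56,055.00 + $24,480.00 + $29,860.50 = $110,395.50

$110,395.50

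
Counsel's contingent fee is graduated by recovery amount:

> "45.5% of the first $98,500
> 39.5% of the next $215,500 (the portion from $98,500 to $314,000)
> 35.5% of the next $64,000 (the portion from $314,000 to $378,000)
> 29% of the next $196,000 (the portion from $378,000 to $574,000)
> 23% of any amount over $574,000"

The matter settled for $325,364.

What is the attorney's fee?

First $98,500 at 45.5% = $44,817.50
Next $215,500 at 39.5% = $85,122.50
Remaining $11,364 at 35.5% = $4,034.22
Fee: $44,817.50 + $85,122.50 + $4,034.22 = $133,974.22

$133,974.22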